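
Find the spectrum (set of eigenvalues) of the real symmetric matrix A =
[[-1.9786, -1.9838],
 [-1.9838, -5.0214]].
sigma(A) ≈ {-6, -1}

A is real symmetric, so its spectrum consists of real eigenvalues. Expanding the characteristic polynomial of the displayed matrix gives
  det(λ I - A) = p(λ) = λ^2 + (7)λ + (6).
Solving p(λ) = 0 yields eigenvalues ≈ -6, -1. (A is shown rounded to 4 decimals, so these recover the underlying integer eigenvalues to within that precision.)
Verification: the trace of A = -7 equals the sum of eigenvalues -7, and det(A) ≈ 5.9999 matches the eigenvalue product 6.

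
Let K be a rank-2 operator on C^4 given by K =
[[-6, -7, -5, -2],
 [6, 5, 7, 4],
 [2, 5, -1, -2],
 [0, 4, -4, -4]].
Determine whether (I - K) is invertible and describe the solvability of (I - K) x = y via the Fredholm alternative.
(I - K) is invertible (det(I - K) = -21 ≠ 0), so for every y in C^4 the equation (I - K) x = y has a unique solution.

K has rank 2 and factors as K = U V^T = u1 v1^T + u2 v2^T with u1 = (2, -1, -2, -2), v1 = (-2, -3, -1, 0), u2 = (-1, 2, -1, -2), v2 = (2, 1, 3, 2) (multiplying out reproduces the displayed K). The nonzero eigenvalues of U V^T coincide with those of the 2 x 2 matrix G = V^T U = [[v1·u1, v1·u2], [v2·u1, v2·u2]] = [[1, -3], [-7, -7]], and by the Sylvester determinant identity det(I_4 - U V^T) = det(I_2 - V^T U) = det([[0, 3], [7, 8]]) = (0)(8) - (3)(7) = -21. (Direct check: I - K =
[[7, 7, 5, 2],
 [-6, -4, -7, -4],
 [-2, -5, 2, 2],
 [0, -4, 4, 5]]
has determinant -21.) The finite-dimensional Fredholm alternative says: either (I - K) is invertible, or ker(I - K) ≠ {0} and then range(I - K) = ker((I - K)^*)^⊥, with dim ker(I - K) = dim ker((I - K)^*). Since det(I - K) ≠ 0, 1 is not an eigenvalue of K and ker(I - K) = {0}, so we are in the first case: for every y there is a unique x = (I - K)^(-1) y. (Explicitly, by the Woodbury identity, (I - U V^T)^(-1) = I + U (I_2 - G)^(-1) V^T.)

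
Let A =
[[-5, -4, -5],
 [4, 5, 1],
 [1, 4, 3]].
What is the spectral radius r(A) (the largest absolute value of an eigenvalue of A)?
r(A) ≈ 4.1847

The eigenvalues of A are the roots of its characteristic polynomial. With M = A (coefficients from the trace, the sum of principal 2x2 minors, and det A):
  p(λ) = det(λ I - M) = λ^3 - 3λ^2 - 8λ + 66.
No integer candidate from the rational root theorem (±divisors of 66) is a root, so the roots are irrational. The cubic discriminant is Δ = -79348 < 0, so there is one real root and a complex-conjugate pair. p(-4) = -14 and p(-3) = 36 have opposite signs, so a root lies in (-4, -3); Newton's method refines it to λ ≈ -3.7689. Dividing out (λ - (-3.7689)) leaves approximately λ^2 - 6.7689λ + 17.5116. For λ^2 - 6.7689λ + 17.5116 the discriminant is -24.228. It is negative, so the remaining roots are the complex-conjugate pair λ ≈ 3.3845 ± 2.4611i. Their product equals the constant term, so |λ|^2 ≈ 17.5116 and |λ| ≈ 4.1847.
Thus the eigenvalues (to 4 decimals) are -3.7689 (modulus 3.7689); 3.3845 ± 2.4611i (modulus 4.1847). The spectral radius is the largest modulus: r(A) ≈ 4.1847. (Cross-check: r(A) ≤ ||A||_2 ≈ 11.0329; equality holds whenever A is normal, though it can also hold for some non-normal A.)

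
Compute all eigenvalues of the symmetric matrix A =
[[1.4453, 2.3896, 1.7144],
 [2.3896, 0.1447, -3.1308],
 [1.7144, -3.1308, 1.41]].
sigma(A) ≈ {-4, 3, 4}

A is real symmetric, so its spectrum consists of real eigenvalues. Expanding the characteristic polynomial of the displayed matrix gives
  det(λ I - A) = p(λ) = λ^3 + (-3)λ^2 + (-16)λ + (48).
Solving p(λ) = 0 yields eigenvalues ≈ -4, 3, 4. (A is shown rounded to 4 decimals, so these recover the underlying integer eigenvalues to within that precision.)
Verification: the trace of A = 3 equals the sum of eigenvalues 3, and det(A) ≈ -48.0006 matches the eigenvalue product -48.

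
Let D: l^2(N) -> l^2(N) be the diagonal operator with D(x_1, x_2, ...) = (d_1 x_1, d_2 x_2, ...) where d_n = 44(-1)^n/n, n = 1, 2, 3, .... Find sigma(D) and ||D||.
sigma(D) = {44(-1)^n/n : n ≥ 1} ∪ {0}; ||D|| = 44

A bounded diagonal operator on l^2 with diagonal entries d_n has spectrum equal to the closure of {d_n : n ≥ 1}: every d_n is an eigenvalue (with eigenvector e_n), so {d_n} ⊂ sigma(D); the spectrum is closed, so its closure is too; and for lambda not in the closure, (D - lambda I) has bounded inverse (the diagonal entries 1/(d_n - lambda) are bounded). For our sequence d_n = 44(-1)^n/n, n = 1, 2, 3, ...:
  - {d_n} = {44(-1)^n/n : n ≥ 1}; the only limit point is 0
  - closure = {44(-1)^n/n : n ≥ 1} ∪ {0}
For the norm: a diagonal operator has ||D|| = sup_n |d_n|. Here |d_n| = 44/n is decreasing, so sup_n |d_n| = |d_1| = 44. So ||D|| = 44.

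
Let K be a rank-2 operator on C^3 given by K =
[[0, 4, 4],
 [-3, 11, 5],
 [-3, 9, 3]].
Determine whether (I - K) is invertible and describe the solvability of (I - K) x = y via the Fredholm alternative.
(I - K) is invertible (det(I - K) = -1 ≠ 0), so for every y in C^3 the equation (I - K) x = y has a unique solution.

K has rank 2 and factors as K = U V^T = u1 v1^T + u2 v2^T with u1 = (0, -3, -3), v1 = (1, -3, -1), u2 = (-2, -1, 0), v2 = (0, -2, -2) (multiplying out reproduces the displayed K). The nonzero eigenvalues of U V^T coincide with those of the 2 x 2 matrix G = V^T U = [[v1·u1, v1·u2], [v2·u1, v2·u2]] = [[12, 1], [12, 2]], and by the Sylvester determinant identity det(I_3 - U V^T) = det(I_2 - V^T U) = det([[-11, -1], [-12, -1]]) = (-11)(-1) - (-1)(-12) = -1. (Direct check: I - K =
[[1, -4, -4],
 [3, -10, -5],
 [3, -9, -2]]
has determinant -1.) The finite-dimensional Fredholm alternative says: either (I - K) is invertible, or ker(I - K) ≠ {0} and then range(I - K) = ker((I - K)^*)^⊥, with dim ker(I - K) = dim ker((I - K)^*). Since det(I - K) ≠ 0, 1 is not an eigenvalue of K and ker(I - K) = {0}, so we are in the first case: for every y there is a unique x = (I - K)^(-1) y. (Explicitly, by the Woodbury identity, (I - U V^T)^(-1) = I + U (I_2 - G)^(-1) V^T.)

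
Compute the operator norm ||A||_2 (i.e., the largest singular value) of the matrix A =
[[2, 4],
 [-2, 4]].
||A||_2 = sqrt(32) ≈ 5.6569 (= sqrt(largest eigenvalue of A^T A))

||A||_2 = sigma_max(A) = sqrt(lambda_max(A^T A)). Form the symmetric matrix M = A^T A =
[[8, 0],
 [0, 32]].
Its characteristic polynomial (trace, determinant of M give the coefficients) is
  p(λ) = det(λ I - M) = λ^2 - 40λ + 256.
For λ^2 - 40λ + 256 the discriminant is 576. It is a perfect square (24^2), so the roots are rational: λ = (40 ± 24)/2 = 32, 8.
So the eigenvalues of A^T A are ≈ 8, 32 (all ≥ 0, as they must be for A^T A). The largest is λ_max = 32, hence ||A||_2 = sqrt(λ_max) = sqrt(32) ≈ 5.6569.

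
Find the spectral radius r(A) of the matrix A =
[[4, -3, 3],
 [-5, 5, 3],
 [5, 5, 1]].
r(A) ≈ 8.2965

The eigenvalues of A are the roots of its characteristic polynomial. With M = A (coefficients from the trace, the sum of principal 2x2 minors, and det A):
  p(λ) = det(λ I - M) = λ^3 - 10λ^2 - 16λ + 250.
No integer candidate from the rational root theorem (±divisors of 250) is a root, so the roots are irrational. The cubic discriminant is Δ = 74484 > 0, so there are three distinct real roots. p(-5) = -45 and p(-4) = 90 have opposite signs, so a root lies in (-5, -4); Newton's method refines it to λ ≈ -4.7033. p(6) = 10 and p(7) = -9 have opposite signs, so a root lies in (6, 7); Newton's method refines it to λ ≈ 6.4068. p(8) = -6 and p(9) = 25 have opposite signs, so a root lies in (8, 9); Newton's method refines it to λ ≈ 8.2965. Check (Vieta): the three roots sum to 10, matching tr M = 10.
Thus the eigenvalues (to 4 decimals) are -4.7033 (modulus 4.7033); 6.4068 (modulus 6.4068); 8.2965 (modulus 8.2965). The spectral radius is the largest modulus: r(A) ≈ 8.2965. (Cross-check: r(A) ≤ ||A||_2 ≈ 8.6877; equality holds whenever A is normal, though it can also hold for some non-normal A.)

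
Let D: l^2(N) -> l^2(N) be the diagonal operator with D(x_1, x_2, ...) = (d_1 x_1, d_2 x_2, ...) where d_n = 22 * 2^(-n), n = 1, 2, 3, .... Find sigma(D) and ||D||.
sigma(D) = {22 * 2^(-n) : n ≥ 1} ∪ {0}; ||D|| = 11

A bounded diagonal operator on l^2 with diagonal entries d_n has spectrum equal to the closure of {d_n : n ≥ 1}: every d_n is an eigenvalue (with eigenvector e_n), so {d_n} ⊂ sigma(D); the spectrum is closed, so its closure is too; and for lambda not in the closure, (D - lambda I) has bounded inverse (the diagonal entries 1/(d_n - lambda) are bounded). For our sequence d_n = 22 * 2^(-n), n = 1, 2, 3, ...:
  - {d_n} = {22 * 2^(-n) : n ≥ 1}; the only limit point is 0
  - closure = {22 * 2^(-n) : n ≥ 1} ∪ {0}
For the norm: a diagonal operator has ||D|| = sup_n |d_n|. Here d_n = 22 * 2^(-n) is positive and decreasing, so sup_n |d_n| = d_1 = 22/2 = 11. So ||D|| = 11.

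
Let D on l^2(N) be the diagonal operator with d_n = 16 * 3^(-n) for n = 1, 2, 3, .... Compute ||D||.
||D|| = 16/3 (attained at n = 1)

For D diagonal, ||D|| = sup_n |d_n|. The sequence d_n = 16 * 3^(-n) is positive and strictly decreasing (ratio 3^(-1) < 1), so the supremum is d_1 = 16/3. Hence ||D|| = 16/3.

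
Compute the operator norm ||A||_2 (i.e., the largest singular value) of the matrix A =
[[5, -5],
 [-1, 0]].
||A||_2 = sqrt((51 + sqrt(2501))/2) ≈ 7.1067 (= sqrt(largest eigenvalue of A^T A))

||A||_2 = sigma_max(A) = sqrt(lambda_max(A^T A)). Form the symmetric matrix M = A^T A =
[[26, -25],
 [-25, 25]].
Its characteristic polynomial (trace, determinant of M give the coefficients) is
  p(λ) = det(λ I - M) = λ^2 - 51λ + 25.
For λ^2 - 51λ + 25 the discriminant is 2501. It is nonnegative but not a perfect square, so the roots are real and irrational: λ = (51 ± sqrt(2501))/2 ≈ 50.505, 0.495.
So the eigenvalues of A^T A are ≈ 0.495, 50.505 (all ≥ 0, as they must be for A^T A). The largest is λ_max = (51 + sqrt(2501))/2 ≈ 50.505, hence ||A||_2 = sqrt(λ_max) = sqrt((51 + sqrt(2501))/2) ≈ 7.1067.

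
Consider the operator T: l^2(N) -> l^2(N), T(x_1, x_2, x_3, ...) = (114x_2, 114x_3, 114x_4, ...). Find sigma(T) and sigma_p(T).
sigma(T) = closed disk {z in C : |z| ≤ 114}; sigma_p(T) = open disk {z in C : |z| < 114}

Note T = 114·V where V is the unit left shift (V x)_k = x_{k+1}; so sigma(T) = 114·sigma(V) and ||T|| = 114||V||. ||T x||^2 = 12996sum_{k≥2} |x_k|^2 ≤ 12996||x||^2, with equality on {x : x_1 = 0}, so ||T|| = 114. For any lambda with |lambda| < 114, set r = lambda/114 (|r| < 1); the vector x = (1, r, r^2, ...) is in l^2 and satisfies T x = 114(r, r^2, ...) = lambda x, so lambda is an eigenvalue. On the boundary |lambda| = 114 the geometric series diverges, so no l^2 eigenvector exists, but these lambda lie in the approximate point spectrum. Hence sigma(T) is the closed disk of radius 114 and sigma_p(T) is the open disk.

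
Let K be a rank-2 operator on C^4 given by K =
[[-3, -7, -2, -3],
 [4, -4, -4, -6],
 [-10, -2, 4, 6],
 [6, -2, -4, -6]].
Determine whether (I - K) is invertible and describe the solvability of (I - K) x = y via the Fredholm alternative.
(I - K) is invertible (det(I - K) = 42 ≠ 0), so for every y in C^4 the equation (I - K) x = y has a unique solution.

K has rank 2 and factors as K = U V^T = u1 v1^T + u2 v2^T with u1 = (1, 2, -2, 2), v1 = (3, -1, -2, -3), u2 = (-3, -1, -2, 0), v2 = (2, 2, 0, 0) (multiplying out reproduces the displayed K). The nonzero eigenvalues of U V^T coincide with those of the 2 x 2 matrix G = V^T U = [[v1·u1, v1·u2], [v2·u1, v2·u2]] = [[-1, -4], [6, -8]], and by the Sylvester determinant identity det(I_4 - U V^T) = det(I_2 - V^T U) = det([[2, 4], [-6, 9]]) = (2)(9) - (4)(-6) = 42. (Direct check: I - K =
[[4, 7, 2, 3],
 [-4, 5, 4, 6],
 [10, 2, -3, -6],
 [-6, 2, 4, 7]]
has determinant 42.) The finite-dimensional Fredholm alternative says: either (I - K) is invertible, or ker(I - K) ≠ {0} and then range(I - K) = ker((I - K)^*)^⊥, with dim ker(I - K) = dim ker((I - K)^*). Since det(I - K) ≠ 0, 1 is not an eigenvalue of K and ker(I - K) = {0}, so we are in the first case: for every y there is a unique x = (I - K)^(-1) y. (Explicitly, by the Woodbury identity, (I - U V^T)^(-1) = I + U (I_2 - G)^(-1) V^T.)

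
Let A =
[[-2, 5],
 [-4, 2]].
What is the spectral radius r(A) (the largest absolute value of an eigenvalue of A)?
r(A) = 4

The eigenvalues of A are the roots of its characteristic polynomial. With M = A (coefficients from the trace and determinant):
  p(λ) = det(λ I - M) = λ^2 + 16.
For λ^2 + 16 the discriminant is -64. It is negative, so the roots are the complex-conjugate pair λ = 0 ± (sqrt(64)/2) i ≈ 0 ± 4i. For a conjugate pair the product of the roots equals the constant term, so |λ|^2 = 16 and |λ| = sqrt(16) = 4.
Thus the eigenvalues (to 4 decimals) are 0 ± 4i (modulus 4). The spectral radius is the largest modulus: r(A) = 4. (Cross-check: r(A) ≤ ||A||_2 ≈ 6.5616; equality holds whenever A is normal, though it can also hold for some non-normal A.)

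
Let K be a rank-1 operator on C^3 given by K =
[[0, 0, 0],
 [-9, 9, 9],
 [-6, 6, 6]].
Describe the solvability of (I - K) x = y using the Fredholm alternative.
(I - K) is invertible (det(I - K) = -14 ≠ 0), so for every y in C^3 the equation (I - K) x = y has a unique solution.

K has rank 1, so it is an outer product K = u v^T: every row of K is a multiple of one row vector. Reading off the entries, u = (0, -3, -2) and v = (3, -3, -3) (row i of K equals u_i·v^T). A rank-one matrix u v^T satisfies K u = u (v·u) and kills the (2)-dimensional subspace v^⊥, so its characteristic polynomial is lambda^2 (lambda - v·u) with v·u = tr K = 15. Hence the eigenvalues of I - K are 1 (multiplicity 2) and 1 - (15) = -14, so det(I - K) = -14. (Direct check: I - K =
[[1, 0, 0],
 [9, -8, -9],
 [6, -6, -5]]
has determinant -14.) The finite-dimensional Fredholm alternative says: either (I - K) is invertible, or ker(I - K) ≠ {0} and then range(I - K) = ker((I - K)^*)^⊥, with dim ker(I - K) = dim ker((I - K)^*). Since det(I - K) ≠ 0, 1 is not an eigenvalue of K and ker(I - K) = {0}, so we are in the first case: for every y there is a unique x = (I - K)^(-1) y. Explicitly, by the Sherman–Morrison formula, (I - u v^T)^(-1) = I + u v^T/(1 - v·u), i.e. (I - K)^(-1) = I + K/(-14).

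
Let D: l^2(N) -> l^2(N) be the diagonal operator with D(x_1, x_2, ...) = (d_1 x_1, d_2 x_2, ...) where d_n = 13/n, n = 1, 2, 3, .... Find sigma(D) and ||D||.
sigma(D) = {13/n : n ≥ 1} ∪ {0}; ||D|| = 13

A bounded diagonal operator on l^2 with diagonal entries d_n has spectrum equal to the closure of {d_n : n ≥ 1}: every d_n is an eigenvalue (with eigenvector e_n), so {d_n} ⊂ sigma(D); the spectrum is closed, so its closure is too; and for lambda not in the closure, (D - lambda I) has bounded inverse (the diagonal entries 1/(d_n - lambda) are bounded). For our sequence d_n = 13/n, n = 1, 2, 3, ...:
  - {d_n} = {13/n : n ≥ 1}; the only limit point is 0
  - closure = {13/n : n ≥ 1} ∪ {0}
For the norm: a diagonal operator has ||D|| = sup_n |d_n|. Here d_n = 13/n is positive and decreasing, so sup_n |d_n| = d_1 = 13. So ||D|| = 13.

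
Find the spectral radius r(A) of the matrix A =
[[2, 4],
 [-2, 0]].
r(A) = sqrt(8) ≈ 2.8284

The eigenvalues of A are the roots of its characteristic polynomial. With M = A (coefficients from the trace and determinant):
  p(λ) = det(λ I - M) = λ^2 - 2λ + 8.
For λ^2 - 2λ + 8 the discriminant is -28. It is negative, so the roots are the complex-conjugate pair λ = 1 ± (sqrt(28)/2) i ≈ 1 ± 2.6458i. For a conjugate pair the product of the roots equals the constant term, so |λ|^2 = 8 and |λ| = sqrt(8) ≈ 2.8284.
Thus the eigenvalues (to 4 decimals) are 1 ± 2.6458i (modulus 2.8284). The spectral radius is the largest modulus: r(A) = sqrt(8) ≈ 2.8284. (Cross-check: r(A) ≤ ||A||_2 ≈ 4.5765; equality holds whenever A is normal, though it can also hold for some non-normal A.)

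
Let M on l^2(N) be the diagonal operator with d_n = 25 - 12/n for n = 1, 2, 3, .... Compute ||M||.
||M|| = 25

For a diagonal operator on l^2 with entries d_n, ||M|| = sup_n |d_n|. Here d_1 = 13, d_2 = 19, ..., and d_n = 25 - 12/n increases monotonically toward 25. All terms lie in [13, 25), so |d_n| = d_n and the supremum is the limit 25, which is not attained by any individual d_n. Hence ||M|| = 25.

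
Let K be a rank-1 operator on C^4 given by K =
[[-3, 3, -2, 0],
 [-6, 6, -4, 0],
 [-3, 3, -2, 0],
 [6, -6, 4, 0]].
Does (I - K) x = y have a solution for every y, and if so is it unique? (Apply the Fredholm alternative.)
(I - K) is singular (det(I - K) = 0, i.e. 1 ∈ sigma(K)). (I - K) x = y is solvable iff y ⊥ ker((I - K)^*) = span{(-3, 3, -2, 0)}, i.e. iff -3y_1 + 3y_2 - 2y_3 = 0. When solvable, the solutions are x = y + c·(1, 2, 1, -2), c arbitrary (ker(I - K) = span{(1, 2, 1, -2)}, dimension 1).

K has rank 1, so it is an outer product K = u v^T: every row of K is a multiple of one row vector. Reading off the entries, u = (1, 2, 1, -2) and v = (-3, 3, -2, 0) (row i of K equals u_i·v^T). A rank-one matrix u v^T satisfies K u = u (v·u) and kills the (3)-dimensional subspace v^⊥, so its characteristic polynomial is lambda^3 (lambda - v·u) with v·u = tr K = 1. Hence the eigenvalues of I - K are 1 (multiplicity 3) and 1 - (1) = 0, so det(I - K) = 0. (Direct check: I - K =
[[4, -3, 2, 0],
 [6, -5, 4, 0],
 [3, -3, 3, 0],
 [-6, 6, -4, 1]]
has determinant 0.) So 1 is an eigenvalue of K and (I - K) is not invertible. The finite-dimensional Fredholm alternative says: either (I - K) is invertible, or ker(I - K) ≠ {0} and then range(I - K) = ker((I - K)^*)^⊥, with dim ker(I - K) = dim ker((I - K)^*). We are in the second case, so we need both kernels. Kernel of I - K: (I - K) u = u - u (v·u) = u - u = 0, so ker(I - K) = span{u} = span{(1, 2, 1, -2)} (it is exactly 1-dimensional because rank(I - K) = 3). Kernel of the adjoint: K is real, so (I - K)^* = I - K^T = I - v u^T, and (I - v u^T) v = v - v (u·v) = 0; hence ker((I - K)^*) = span{v} = span{(-3, 3, -2, 0)}. Therefore (I - K) x = y is solvable iff <y, v> = 0, i.e. iff -3y_1 + 3y_2 - 2y_3 = 0. When this holds, K y = u (v·y) = 0, so (I - K) y = y and x = y is a particular solution; the full solution set is the line x = y + c·u = y + c·(1, 2, 1, -2), c ∈ C.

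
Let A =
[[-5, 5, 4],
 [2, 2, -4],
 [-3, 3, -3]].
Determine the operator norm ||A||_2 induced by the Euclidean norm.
||A||_2 ≈ 8.6855 (= sqrt(largest eigenvalue of A^T A))

||A||_2 = sigma_max(A) = sqrt(lambda_max(A^T A)). Form the symmetric matrix M = A^T A =
[[38, -30, -19],
 [-30, 38, 3],
 [-19, 3, 41]].
Its characteristic polynomial (trace, sum of principal 2x2 minors, determinant of M give the coefficients) is
  p(λ) = det(λ I - M) = λ^3 - 117λ^2 + 3290λ - 11664.
No integer candidate from the rational root theorem (±divisors of 11664) is a root, so the roots are irrational. The cubic discriminant is Δ = 8144595940 > 0, so there are three distinct real roots. p(4) = -312 and p(5) = 1986 have opposite signs, so a root lies in (4, 5); Newton's method refines it to λ ≈ 4.1306. p(37) = 546 and p(38) = -720 have opposite signs, so a root lies in (37, 38); Newton's method refines it to λ ≈ 37.4322. p(75) = -1164 and p(76) = 1560 have opposite signs, so a root lies in (75, 76); Newton's method refines it to λ ≈ 75.4372. Check (Vieta): the three roots sum to 117, matching tr M = 117.
So the eigenvalues of A^T A are ≈ 4.1306, 37.4322, 75.4372 (all ≥ 0, as they must be for A^T A). The largest is λ_max ≈ 75.4372, hence ||A||_2 = sqrt(λ_max) ≈ 8.6855.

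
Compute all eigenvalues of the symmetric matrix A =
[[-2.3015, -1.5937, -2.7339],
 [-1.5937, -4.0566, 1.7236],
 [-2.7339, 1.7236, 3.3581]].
sigma(A) ≈ {-5, -3, 5}

A is real symmetric, so its spectrum consists of real eigenvalues. Expanding the characteristic polynomial of the displayed matrix gives
  det(λ I - A) = p(λ) = λ^3 + (3)λ^2 + (-25)λ + (-75).
Solving p(λ) = 0 yields eigenvalues ≈ -5, -3, 5. (A is shown rounded to 4 decimals, so these recover the underlying integer eigenvalues to within that precision.)
Verification: the trace of A = -3 equals the sum of eigenvalues -3, and det(A) ≈ 74.9996 matches the eigenvalue product 75.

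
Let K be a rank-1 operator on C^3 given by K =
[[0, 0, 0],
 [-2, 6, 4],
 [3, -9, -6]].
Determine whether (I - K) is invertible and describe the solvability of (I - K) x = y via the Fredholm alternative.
(I - K) is invertible (det(I - K) = 1 ≠ 0), so for every y in C^3 the equation (I - K) x = y has a unique solution.

K has rank 1, so it is an outer product K = u v^T: every row of K is a multiple of one row vector. Reading off the entries, u = (0, -2, 3) and v = (1, -3, -2) (row i of K equals u_i·v^T). A rank-one matrix u v^T satisfies K u = u (v·u) and kills the (2)-dimensional subspace v^⊥, so its characteristic polynomial is lambda^2 (lambda - v·u) with v·u = tr K = 0. Hence the eigenvalues of I - K are 1 (multiplicity 2) and 1 - (0) = 1, so det(I - K) = 1. (Direct check: I - K =
[[1, 0, 0],
 [2, -5, -4],
 [-3, 9, 7]]
has determinant 1.) The finite-dimensional Fredholm alternative says: either (I - K) is invertible, or ker(I - K) ≠ {0} and then range(I - K) = ker((I - K)^*)^⊥, with dim ker(I - K) = dim ker((I - K)^*). Since det(I - K) ≠ 0, 1 is not an eigenvalue of K and ker(I - K) = {0}, so we are in the first case: for every y there is a unique x = (I - K)^(-1) y. Explicitly, by the Sherman–Morrison formula, (I - u v^T)^(-1) = I + u v^T/(1 - v·u), i.e. (I - K)^(-1) = I + K.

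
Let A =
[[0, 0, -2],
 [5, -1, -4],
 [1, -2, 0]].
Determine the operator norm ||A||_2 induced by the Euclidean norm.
||A||_2 ≈ 6.6933 (= sqrt(largest eigenvalue of A^T A))

||A||_2 = sigma_max(A) = sqrt(lambda_max(A^T A)). Form the symmetric matrix M = A^T A =
[[26, -7, -20],
 [-7, 5, 4],
 [-20, 4, 20]].
Its characteristic polynomial (trace, sum of principal 2x2 minors, determinant of M give the coefficients) is
  p(λ) = det(λ I - M) = λ^3 - 51λ^2 + 285λ - 324.
No integer candidate from the rational root theorem (±divisors of 324) is a root, so the roots are irrational. The cubic discriminant is Δ = 28687797 > 0, so there are three distinct real roots. p(1) = -89 and p(2) = 50 have opposite signs, so a root lies in (1, 2); Newton's method refines it to λ ≈ 1.5579. p(4) = 64 and p(5) = -49 have opposite signs, so a root lies in (4, 5); Newton's method refines it to λ ≈ 4.6423. p(44) = -1336 and p(45) = 351 have opposite signs, so a root lies in (44, 45); Newton's method refines it to λ ≈ 44.7998. Check (Vieta): the three roots sum to 51, matching tr M = 51.
So the eigenvalues of A^T A are ≈ 1.5579, 4.6423, 44.7998 (all ≥ 0, as they must be for A^T A). The largest is λ_max ≈ 44.7998, hence ||A||_2 = sqrt(λ_max) ≈ 6.6933.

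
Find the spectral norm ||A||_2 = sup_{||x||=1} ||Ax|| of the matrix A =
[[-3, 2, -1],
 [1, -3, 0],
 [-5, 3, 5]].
||A||_2 ≈ 8.2792 (= sqrt(largest eigenvalue of A^T A))

||A||_2 = sigma_max(A) = sqrt(lambda_max(A^T A)). Form the symmetric matrix M = A^T A =
[[35, -24, -22],
 [-24, 22, 13],
 [-22, 13, 26]].
Its characteristic polynomial (trace, sum of principal 2x2 minors, determinant of M give the coefficients) is
  p(λ) = det(λ I - M) = λ^3 - 83λ^2 + 1023λ - 2209.
No integer candidate from the rational root theorem (±divisors of 2209) is a root, so the roots are irrational. The cubic discriminant is Δ = 1119231952 > 0, so there are three distinct real roots. p(2) = -487 and p(3) = 140 have opposite signs, so a root lies in (2, 3); Newton's method refines it to λ ≈ 2.7545. p(11) = 332 and p(12) = -157 have opposite signs, so a root lies in (11, 12); Newton's method refines it to λ ≈ 11.6997. p(68) = -2005 and p(69) = 1724 have opposite signs, so a root lies in (68, 69); Newton's method refines it to λ ≈ 68.5458. Check (Vieta): the three roots sum to 83, matching tr M = 83.
So the eigenvalues of A^T A are ≈ 2.7545, 11.6997, 68.5458 (all ≥ 0, as they must be for A^T A). The largest is λ_max ≈ 68.5458, hence ||A||_2 = sqrt(λ_max) ≈ 8.2792.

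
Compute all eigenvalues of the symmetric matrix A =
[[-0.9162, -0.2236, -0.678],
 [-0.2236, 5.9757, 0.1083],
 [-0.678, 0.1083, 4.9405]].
sigma(A) ≈ {-1, 5, 6}

A is real symmetric, so its spectrum consists of real eigenvalues. Expanding the characteristic polynomial of the displayed matrix gives
  det(λ I - A) = p(λ) = λ^3 + (-10)λ^2 + (19)λ + (30).
Solving p(λ) = 0 yields eigenvalues ≈ -1, 5, 6. (A is shown rounded to 4 decimals, so these recover the underlying integer eigenvalues to within that precision.)
Verification: the trace of A = 10 equals the sum of eigenvalues 10, and det(A) ≈ -29.9993 matches the eigenvalue product -30.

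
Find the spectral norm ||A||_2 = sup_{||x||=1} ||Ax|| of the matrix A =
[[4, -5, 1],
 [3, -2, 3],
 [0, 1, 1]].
||A||_2 ≈ 7.685 (= sqrt(largest eigenvalue of A^T A))

||A||_2 = sigma_max(A) = sqrt(lambda_max(A^T A)). Form the symmetric matrix M = A^T A =
[[25, -26, 13],
 [-26, 30, -10],
 [13, -10, 11]].
Its characteristic polynomial (trace, sum of principal 2x2 minors, determinant of M give the coefficients) is
  p(λ) = det(λ I - M) = λ^3 - 66λ^2 + 410λ - 4.
No integer candidate from the rational root theorem (±divisors of 4) is a root, so the roots are irrational. The cubic discriminant is Δ = 453907552 > 0, so there are three distinct real roots. p(0) = -4 and p(1) = 341 have opposite signs, so a root lies in (0, 1); Newton's method refines it to λ ≈ 0.0098. p(6) = 296 and p(7) = -25 have opposite signs, so a root lies in (6, 7); Newton's method refines it to λ ≈ 6.9313. p(59) = -181 and p(60) = 2996 have opposite signs, so a root lies in (59, 60); Newton's method refines it to λ ≈ 59.0589. Check (Vieta): the three roots sum to 66, matching tr M = 66.
So the eigenvalues of A^T A are ≈ 0.0098, 6.9313, 59.0589 (all ≥ 0, as they must be for A^T A). The largest is λ_max ≈ 59.0589, hence ||A||_2 = sqrt(λ_max) ≈ 7.685.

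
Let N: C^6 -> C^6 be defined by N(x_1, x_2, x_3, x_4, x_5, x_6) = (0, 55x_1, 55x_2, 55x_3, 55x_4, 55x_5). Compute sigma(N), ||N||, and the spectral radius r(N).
sigma(N) = {0}; ||N|| = 55; r(N) = 0. (N is nilpotent with N^6 = 0.)

On C^6, N is a strictly lower-triangular matrix with 55 on the subdiagonal and zeros elsewhere, so its characteristic polynomial is lambda^6 and every eigenvalue is 0: sigma(N) = {0}. For the operator norm, N e_i = 55e_{i+1} for i = 1, ..., 5 and N e_6 = 0, so the singular values of N are 55 (with multiplicity 5) and 0; hence ||N|| = 55. The spectral radius r(N) = max|lambda| = 0. Note ||N|| > r(N) — characteristic of non-normal nilpotent operators. Indeed N^6 = 0.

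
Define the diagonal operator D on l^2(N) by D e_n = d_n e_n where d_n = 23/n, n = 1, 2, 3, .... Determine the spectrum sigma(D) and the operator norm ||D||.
sigma(D) = {23/n : n ≥ 1} ∪ {0}; ||D|| = 23

A bounded diagonal operator on l^2 with diagonal entries d_n has spectrum equal to the closure of {d_n : n ≥ 1}: every d_n is an eigenvalue (with eigenvector e_n), so {d_n} ⊂ sigma(D); the spectrum is closed, so its closure is too; and for lambda not in the closure, (D - lambda I) has bounded inverse (the diagonal entries 1/(d_n - lambda) are bounded). For our sequence d_n = 23/n, n = 1, 2, 3, ...:
  - {d_n} = {23/n : n ≥ 1}; the only limit point is 0
  - closure = {23/n : n ≥ 1} ∪ {0}
For the norm: a diagonal operator has ||D|| = sup_n |d_n|. Here d_n = 23/n is positive and decreasing, so sup_n |d_n| = d_1 = 23. So ||D|| = 23.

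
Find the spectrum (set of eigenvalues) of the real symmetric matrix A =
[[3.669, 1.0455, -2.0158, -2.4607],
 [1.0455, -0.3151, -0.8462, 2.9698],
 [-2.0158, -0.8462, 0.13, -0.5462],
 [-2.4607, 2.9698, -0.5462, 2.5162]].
sigma(A) ≈ {-3, -1, 4, 6}

A is real symmetric, so its spectrum consists of real eigenvalues. Expanding the characteristic polynomial of the displayed matrix gives
  det(λ I - A) = p(λ) = λ^4 + (-6)λ^3 + (-13)λ^2 + (66)λ + (72.0016).
Solving p(λ) = 0 yields eigenvalues ≈ -3, -1, 4, 6. (A is shown rounded to 4 decimals, so these recover the underlying integer eigenvalues to within that precision.)
Verification: the trace of A = 6 equals the sum of eigenvalues 6, and det(A) ≈ 72.0016 matches the eigenvalue product 72.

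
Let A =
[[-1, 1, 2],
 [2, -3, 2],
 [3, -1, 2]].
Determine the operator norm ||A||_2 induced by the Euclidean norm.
||A||_2 ≈ 5.3489 (= sqrt(largest eigenvalue of A^T A))

||A||_2 = sigma_max(A) = sqrt(lambda_max(A^T A)). Form the symmetric matrix M = A^T A =
[[14, -10, 8],
 [-10, 11, -6],
 [8, -6, 12]].
Its characteristic polynomial (trace, sum of principal 2x2 minors, determinant of M give the coefficients) is
  p(λ) = det(λ I - M) = λ^3 - 37λ^2 + 254λ - 400.
No integer candidate from the rational root theorem (±divisors of 400) is a root, so the roots are irrational. The cubic discriminant is Δ = 5074948 > 0, so there are three distinct real roots. p(2) = -32 and p(3) = 56 have opposite signs, so a root lies in (2, 3); Newton's method refines it to λ ≈ 2.2936. p(6) = 8 and p(7) = -92 have opposite signs, so a root lies in (6, 7); Newton's method refines it to λ ≈ 6.0955. p(28) = -344 and p(29) = 238 have opposite signs, so a root lies in (28, 29); Newton's method refines it to λ ≈ 28.6109. Check (Vieta): the three roots sum to 37, matching tr M = 37.
So the eigenvalues of A^T A are ≈ 2.2936, 6.0955, 28.6109 (all ≥ 0, as they must be for A^T A). The largest is λ_max ≈ 28.6109, hence ||A||_2 = sqrt(λ_max) ≈ 5.3489.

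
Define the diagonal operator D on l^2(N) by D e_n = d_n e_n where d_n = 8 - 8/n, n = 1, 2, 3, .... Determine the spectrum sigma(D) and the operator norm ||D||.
sigma(D) = {8 - 8/n : n ≥ 1} ∪ {8}; ||D|| = 8

A bounded diagonal operator on l^2 with diagonal entries d_n has spectrum equal to the closure of {d_n : n ≥ 1}: every d_n is an eigenvalue (with eigenvector e_n), so {d_n} ⊂ sigma(D); the spectrum is closed, so its closure is too; and for lambda not in the closure, (D - lambda I) has bounded inverse (the diagonal entries 1/(d_n - lambda) are bounded). For our sequence d_n = 8 - 8/n, n = 1, 2, 3, ...:
  - {d_n} = {8 - 8/n : n ≥ 1}; the only limit point is 8
  - closure = {8 - 8/n : n ≥ 1} ∪ {8}
For the norm: a diagonal operator has ||D|| = sup_n |d_n|. Here d_n = 8 - 8/n increases monotonically from d_1 = 0 toward 8, with all terms in [0, 8); so sup_n |d_n| = 8 (the supremum is the limit, not attained). So ||D|| = 8.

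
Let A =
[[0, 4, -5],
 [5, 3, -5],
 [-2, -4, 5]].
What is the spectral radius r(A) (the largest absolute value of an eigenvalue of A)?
r(A) ≈ 11.2036

The eigenvalues of A are the roots of its characteristic polynomial. With M = A (coefficients from the trace, the sum of principal 2x2 minors, and det A):
  p(λ) = det(λ I - M) = λ^3 - 8λ^2 - 35λ - 10.
No integer candidate from the rational root theorem (±divisors of 10) is a root, so the roots are irrational. The cubic discriminant is Δ = 176320 > 0, so there are three distinct real roots. p(-3) = -4 and p(-2) = 20 have opposite signs, so a root lies in (-3, -2); Newton's method refines it to λ ≈ -2.8954. p(-1) = 16 and p(0) = -10 have opposite signs, so a root lies in (-1, 0); Newton's method refines it to λ ≈ -0.3083. p(11) = -32 and p(12) = 146 have opposite signs, so a root lies in (11, 12); Newton's method refines it to λ ≈ 11.2036. Check (Vieta): the three roots sum to 8, matching tr M = 8.
Thus the eigenvalues (to 4 decimals) are -2.8954 (modulus 2.8954); -0.3083 (modulus 0.3083); 11.2036 (modulus 11.2036). The spectral radius is the largest modulus: r(A) ≈ 11.2036. (Cross-check: r(A) ≤ ||A||_2 ≈ 11.5098; equality holds whenever A is normal, though it can also hold for some non-normal A.)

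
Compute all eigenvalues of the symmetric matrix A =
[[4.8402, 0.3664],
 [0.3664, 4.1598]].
sigma(A) ≈ {4, 5}

A is real symmetric, so its spectrum consists of real eigenvalues. Expanding the characteristic polynomial of the displayed matrix gives
  det(λ I - A) = p(λ) = λ^2 + (-9)λ + (20).
Solving p(λ) = 0 yields eigenvalues ≈ 4, 5. (A is shown rounded to 4 decimals, so these recover the underlying integer eigenvalues to within that precision.)
Verification: the trace of A = 9 equals the sum of eigenvalues 9, and det(A) ≈ 20.0000 matches the eigenvalue product 20.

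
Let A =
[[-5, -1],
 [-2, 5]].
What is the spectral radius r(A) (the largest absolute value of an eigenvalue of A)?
r(A) = sqrt(108)/2 ≈ 5.1962

The eigenvalues of A are the roots of its characteristic polynomial. With M = A (coefficients from the trace and determinant):
  p(λ) = det(λ I - M) = λ^2 - 27.
For λ^2 - 27 the discriminant is 108. It is nonnegative but not a perfect square, so the roots are real and irrational: λ = ± sqrt(108)/2 ≈ 5.1962, -5.1962.
Thus the eigenvalues (to 4 decimals) are 5.1962 (modulus 5.1962); -5.1962 (modulus 5.1962). The spectral radius is the largest modulus: r(A) = sqrt(108)/2 ≈ 5.1962. (Cross-check: r(A) ≤ ||A||_2 ≈ 5.7202; equality holds whenever A is normal, though it can also hold for some non-normal A.)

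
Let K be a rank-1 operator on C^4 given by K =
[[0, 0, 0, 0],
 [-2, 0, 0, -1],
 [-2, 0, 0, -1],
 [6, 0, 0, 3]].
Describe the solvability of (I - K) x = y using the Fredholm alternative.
(I - K) is invertible (det(I - K) = -2 ≠ 0), so for every y in C^4 the equation (I - K) x = y has a unique solution.

K has rank 1, so it is an outer product K = u v^T: every row of K is a multiple of one row vector. Reading off the entries, u = (0, -1, -1, 3) and v = (2, 0, 0, 1) (row i of K equals u_i·v^T). A rank-one matrix u v^T satisfies K u = u (v·u) and kills the (3)-dimensional subspace v^⊥, so its characteristic polynomial is lambda^3 (lambda - v·u) with v·u = tr K = 3. Hence the eigenvalues of I - K are 1 (multiplicity 3) and 1 - (3) = -2, so det(I - K) = -2. (Direct check: I - K =
[[1, 0, 0, 0],
 [2, 1, 0, 1],
 [2, 0, 1, 1],
 [-6, 0, 0, -2]]
has determinant -2.) The finite-dimensional Fredholm alternative says: either (I - K) is invertible, or ker(I - K) ≠ {0} and then range(I - K) = ker((I - K)^*)^⊥, with dim ker(I - K) = dim ker((I - K)^*). Since det(I - K) ≠ 0, 1 is not an eigenvalue of K and ker(I - K) = {0}, so we are in the first case: for every y there is a unique x = (I - K)^(-1) y. Explicitly, by the Sherman–Morrison formula, (I - u v^T)^(-1) = I + u v^T/(1 - v·u), i.e. (I - K)^(-1) = I + K/(-2).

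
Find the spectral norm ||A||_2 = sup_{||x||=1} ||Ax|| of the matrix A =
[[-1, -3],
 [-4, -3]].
||A||_2 = sqrt((35 + sqrt(901))/2) ≈ 5.7016 (= sqrt(largest eigenvalue of A^T A))

||A||_2 = sigma_max(A) = sqrt(lambda_max(A^T A)). Form the symmetric matrix M = A^T A =
[[17, 15],
 [15, 18]].
Its characteristic polynomial (trace, determinant of M give the coefficients) is
  p(λ) = det(λ I - M) = λ^2 - 35λ + 81.
For λ^2 - 35λ + 81 the discriminant is 901. It is nonnegative but not a perfect square, so the roots are real and irrational: λ = (35 ± sqrt(901))/2 ≈ 32.5083, 2.4917.
So the eigenvalues of A^T A are ≈ 2.4917, 32.5083 (all ≥ 0, as they must be for A^T A). The largest is λ_max = (35 + sqrt(901))/2 ≈ 32.5083, hence ||A||_2 = sqrt(λ_max) = sqrt((35 + sqrt(901))/2) ≈ 5.7016.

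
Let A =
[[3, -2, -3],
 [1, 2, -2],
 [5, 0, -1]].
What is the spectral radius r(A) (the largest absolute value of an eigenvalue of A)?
r(A) ≈ 3.8375

The eigenvalues of A are the roots of its characteristic polynomial. With M = A (coefficients from the trace, the sum of principal 2x2 minors, and det A):
  p(λ) = det(λ I - M) = λ^3 - 4λ^2 + 18λ - 42.
No integer candidate from the rational root theorem (±divisors of 42) is a root, so the roots are irrational. The cubic discriminant is Δ = -22092 < 0, so there is one real root and a complex-conjugate pair. p(2) = -14 and p(3) = 3 have opposite signs, so a root lies in (2, 3); Newton's method refines it to λ ≈ 2.8521. Dividing out (λ - (2.8521)) leaves approximately λ^2 - 1.1479λ + 14.7261. For λ^2 - 1.1479λ + 14.7261 the discriminant is -57.5865. It is negative, so the remaining roots are the complex-conjugate pair λ ≈ 0.574 ± 3.7943i. Their product equals the constant term, so |λ|^2 ≈ 14.7261 and |λ| ≈ 3.8375.
Thus the eigenvalues (to 4 decimals) are 2.8521 (modulus 2.8521); 0.574 ± 3.7943i (modulus 3.8375). The spectral radius is the largest modulus: r(A) ≈ 3.8375. (Cross-check: r(A) ≤ ||A||_2 ≈ 6.6475; equality holds whenever A is normal, though it can also hold for some non-normal A.)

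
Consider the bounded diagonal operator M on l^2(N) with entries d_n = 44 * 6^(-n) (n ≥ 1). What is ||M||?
||M|| = 22/3 (attained at n = 1)

For M diagonal, ||M|| = sup_n |d_n|. The sequence d_n = 44 * 6^(-n) is positive and strictly decreasing (ratio 6^(-1) < 1), so the supremum is d_1 = 44/6 = 22/3. Hence ||M|| = 22/3.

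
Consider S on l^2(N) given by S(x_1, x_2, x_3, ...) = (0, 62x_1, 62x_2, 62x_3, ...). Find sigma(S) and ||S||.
sigma(S) = closed disk {z in C : |z| ≤ 62}; ||S|| = 62

Note S = 62·U where U is the unit right shift (U x)_k = x_{k-1} (with x_0 := 0); so ||S|| = 62||U|| and sigma(S) = 62·sigma(U). ||S x||^2 = sum_{k≥1} |62x_k|^2 = 3844||x||^2, so ||S|| = 62 and sigma(S) ⊂ {|z| ≤ 62}. For any |lambda| < 62, the equation (S - lambda I) x = 0 forces x_1 = 0, then 62x_k = lambda x_{k+1} ⇒ x = 0, so S has no eigenvalues. But (S - lambda I) is not surjective for |lambda| < 62: solving (S - lambda I) x = e_1 would require x_n proportional to (lambda/62)^(-n), which is not in l^2. So every |lambda| < 62 lies in the residual spectrum. The boundary |lambda| = 62 is in the approximate point spectrum (the spectrum is closed). Hence sigma(S) is the closed disk of radius 62.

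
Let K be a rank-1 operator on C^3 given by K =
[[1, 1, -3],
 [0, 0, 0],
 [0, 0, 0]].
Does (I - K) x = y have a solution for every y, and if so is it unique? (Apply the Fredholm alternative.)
(I - K) is singular (det(I - K) = 0, i.e. 1 ∈ sigma(K)). (I - K) x = y is solvable iff y ⊥ ker((I - K)^*) = span{(1, 1, -3)}, i.e. iff y_1 + y_2 - 3y_3 = 0. When solvable, the solutions are x = y + c·(1, 0, 0), c arbitrary (ker(I - K) = span{(1, 0, 0)}, dimension 1).

K has rank 1, so it is an outer product K = u v^T: every row of K is a multiple of one row vector. Reading off the entries, u = (1, 0, 0) and v = (1, 1, -3) (row i of K equals u_i·v^T). A rank-one matrix u v^T satisfies K u = u (v·u) and kills the (2)-dimensional subspace v^⊥, so its characteristic polynomial is lambda^2 (lambda - v·u) with v·u = tr K = 1. Hence the eigenvalues of I - K are 1 (multiplicity 2) and 1 - (1) = 0, so det(I - K) = 0. (Direct check: I - K =
[[0, -1, 3],
 [0, 1, 0],
 [0, 0, 1]]
has determinant 0.) So 1 is an eigenvalue of K and (I - K) is not invertible. The finite-dimensional Fredholm alternative says: either (I - K) is invertible, or ker(I - K) ≠ {0} and then range(I - K) = ker((I - K)^*)^⊥, with dim ker(I - K) = dim ker((I - K)^*). We are in the second case, so we need both kernels. Kernel of I - K: (I - K) u = u - u (v·u) = u - u = 0, so ker(I - K) = span{u} = span{(1, 0, 0)} (it is exactly 1-dimensional because rank(I - K) = 2). Kernel of the adjoint: K is real, so (I - K)^* = I - K^T = I - v u^T, and (I - v u^T) v = v - v (u·v) = 0; hence ker((I - K)^*) = span{v} = span{(1, 1, -3)}. Therefore (I - K) x = y is solvable iff <y, v> = 0, i.e. iff y_1 + y_2 - 3y_3 = 0. When this holds, K y = u (v·y) = 0, so (I - K) y = y and x = y is a particular solution; the full solution set is the line x = y + c·u = y + c·(1, 0, 0), c ∈ C.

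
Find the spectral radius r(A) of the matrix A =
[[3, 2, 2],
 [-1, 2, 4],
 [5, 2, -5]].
r(A) ≈ 6.5095

The eigenvalues of A are the roots of its characteristic polynomial. With M = A (coefficients from the trace, the sum of principal 2x2 minors, and det A):
  p(λ) = det(λ I - M) = λ^3 - 35λ + 48.
No integer candidate from the rational root theorem (±divisors of 48) is a root, so the roots are irrational. The cubic discriminant is Δ = 109292 > 0, so there are three distinct real roots. p(-7) = -50 and p(-6) = 42 have opposite signs, so a root lies in (-7, -6); Newton's method refines it to λ ≈ -6.5095. p(1) = 14 and p(2) = -14 have opposite signs, so a root lies in (1, 2); Newton's method refines it to λ ≈ 1.4604. p(5) = -2 and p(6) = 54 have opposite signs, so a root lies in (5, 6); Newton's method refines it to λ ≈ 5.0491. Check (Vieta): the three roots sum to 0, matching tr M = 0.
Thus the eigenvalues (to 4 decimals) are -6.5095 (modulus 6.5095); 1.4604 (modulus 1.4604); 5.0491 (modulus 5.0491). The spectral radius is the largest modulus: r(A) ≈ 6.5095. (Cross-check: r(A) ≤ ||A||_2 ≈ 8.0369; equality holds whenever A is normal, though it can also hold for some non-normal A.)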